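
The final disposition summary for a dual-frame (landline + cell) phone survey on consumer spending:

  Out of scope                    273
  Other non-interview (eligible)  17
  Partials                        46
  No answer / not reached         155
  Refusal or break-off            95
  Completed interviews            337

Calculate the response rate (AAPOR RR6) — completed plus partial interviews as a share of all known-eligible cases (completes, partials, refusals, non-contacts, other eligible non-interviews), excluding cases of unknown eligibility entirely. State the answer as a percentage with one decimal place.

Top = 337 + 46 = 383
Denom = 337 + 46 + 95 + 155 + 17 = 650
RR6 = 383 / 650 = 0.5892

58.9%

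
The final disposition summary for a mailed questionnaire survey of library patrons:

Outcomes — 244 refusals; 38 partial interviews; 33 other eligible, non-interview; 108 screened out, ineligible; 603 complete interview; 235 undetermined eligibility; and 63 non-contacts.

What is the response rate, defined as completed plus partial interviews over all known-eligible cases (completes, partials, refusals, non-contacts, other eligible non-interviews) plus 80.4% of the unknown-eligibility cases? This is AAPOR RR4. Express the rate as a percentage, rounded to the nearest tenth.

Top: 603 + 38 = 641
Determined eligible: 603 + 38 + 244 + 63 + 33 = 981
e × U: 0.8040 × 235 = 188.94
Denom: 981 + 188.94 = 1169.94
RR4 = 641 / 1169.94 = 0.5479

54.8%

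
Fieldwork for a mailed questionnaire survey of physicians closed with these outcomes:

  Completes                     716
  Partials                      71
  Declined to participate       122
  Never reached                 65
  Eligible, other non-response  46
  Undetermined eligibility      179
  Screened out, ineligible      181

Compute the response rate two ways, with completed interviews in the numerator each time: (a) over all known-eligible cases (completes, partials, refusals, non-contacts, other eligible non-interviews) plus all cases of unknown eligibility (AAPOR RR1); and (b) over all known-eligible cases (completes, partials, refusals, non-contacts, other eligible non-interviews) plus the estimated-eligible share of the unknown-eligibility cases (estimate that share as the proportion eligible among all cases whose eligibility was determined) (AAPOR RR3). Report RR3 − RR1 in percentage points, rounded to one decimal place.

1.4

Top = 716
Denominator = 716 + 71 + 122 + 65 + 46 + 179 = 1199
RR1 = 716 / 1199 = 0.5972
Known eligible = 716 + 71 + 122 + 65 + 46 = 1020
e = 1020 / (1020 + 181) = 1020 / 1201 = 0.8493
Estimated eligible among unknowns = 0.8493 × 179 = 152.02
Denominator = 1020 + 152.02 = 1172.02
RR3 = 716 / 1172.02 = 0.6109
Difference = 61.09 − 59.72 = 1.37 percentage points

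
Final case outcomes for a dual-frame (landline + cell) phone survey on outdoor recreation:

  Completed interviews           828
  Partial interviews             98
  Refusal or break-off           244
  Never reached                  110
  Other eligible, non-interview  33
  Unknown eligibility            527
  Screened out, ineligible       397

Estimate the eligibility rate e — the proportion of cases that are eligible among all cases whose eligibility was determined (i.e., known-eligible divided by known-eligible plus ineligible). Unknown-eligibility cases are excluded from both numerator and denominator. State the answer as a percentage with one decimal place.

Determined eligible = 828 + 98 + 244 + 110 + 33 = 1313
e = 1313 / (1313 + 397) = 1313 / 1710 = 0.7678

76.8%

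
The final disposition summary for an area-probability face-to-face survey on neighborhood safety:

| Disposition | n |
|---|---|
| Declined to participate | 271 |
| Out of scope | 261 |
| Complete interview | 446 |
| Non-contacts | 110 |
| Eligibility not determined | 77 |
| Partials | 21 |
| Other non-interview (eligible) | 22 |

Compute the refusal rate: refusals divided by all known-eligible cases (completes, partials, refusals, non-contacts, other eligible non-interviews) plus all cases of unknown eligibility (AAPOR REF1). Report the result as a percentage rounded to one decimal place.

28.6%

Numerator: 271
Denominator: 446 + 21 + 271 + 110 + 22 + 77 = 947
REF1 = 271 / 947 = 0.2862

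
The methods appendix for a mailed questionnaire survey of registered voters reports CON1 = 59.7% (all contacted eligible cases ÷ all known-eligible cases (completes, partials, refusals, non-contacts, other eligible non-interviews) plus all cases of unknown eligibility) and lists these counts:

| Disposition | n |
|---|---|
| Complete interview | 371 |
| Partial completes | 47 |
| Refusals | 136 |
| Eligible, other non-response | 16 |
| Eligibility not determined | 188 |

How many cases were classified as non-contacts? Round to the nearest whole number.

Top → 371 + 47 + 136 + 16 = 570
CON1 = 570 / D = 0.597
D = 570 / 0.597 = 954.8
Other denominator terms total 758
non-contacts = 954.8 − 758 ≈ 197

197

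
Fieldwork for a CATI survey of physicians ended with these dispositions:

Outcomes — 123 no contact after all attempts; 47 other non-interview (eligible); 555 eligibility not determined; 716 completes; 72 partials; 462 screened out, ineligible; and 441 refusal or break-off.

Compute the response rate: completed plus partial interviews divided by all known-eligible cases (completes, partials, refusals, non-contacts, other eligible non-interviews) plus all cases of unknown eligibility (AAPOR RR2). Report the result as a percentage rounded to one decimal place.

Top → 716 + 72 = 788
Base → 716 + 72 + 441 + 123 + 47 + 555 = 1954
RR2 = 788 / 1954 = 0.4033

40.3%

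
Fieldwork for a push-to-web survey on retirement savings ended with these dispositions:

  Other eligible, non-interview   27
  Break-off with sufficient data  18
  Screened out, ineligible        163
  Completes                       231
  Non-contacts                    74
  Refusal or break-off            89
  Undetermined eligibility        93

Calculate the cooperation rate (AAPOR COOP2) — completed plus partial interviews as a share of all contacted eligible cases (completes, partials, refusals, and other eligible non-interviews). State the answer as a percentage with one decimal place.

Top = 231 + 18 = 249
Denominator = 231 + 18 + 89 + 27 = 365
COOP2 = 249 / 365 = 0.6822

68.2%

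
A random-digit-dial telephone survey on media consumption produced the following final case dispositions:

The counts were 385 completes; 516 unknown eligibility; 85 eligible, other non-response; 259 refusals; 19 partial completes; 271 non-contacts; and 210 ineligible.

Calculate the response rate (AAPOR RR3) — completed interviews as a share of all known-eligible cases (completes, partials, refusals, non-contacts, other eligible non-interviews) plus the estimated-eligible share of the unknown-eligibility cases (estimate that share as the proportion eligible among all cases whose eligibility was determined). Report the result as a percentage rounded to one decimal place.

Top = 385
Eligible (known) = 385 + 19 + 259 + 271 + 85 = 1019
e = 1019 / (1019 + 210) = 1019 / 1229 = 0.8291
Estimated eligible among unknowns = 0.8291 × 516 = 427.82
Denom = 1019 + 427.82 = 1446.82
RR3 = 385 / 1446.82 = 0.2661

26.6%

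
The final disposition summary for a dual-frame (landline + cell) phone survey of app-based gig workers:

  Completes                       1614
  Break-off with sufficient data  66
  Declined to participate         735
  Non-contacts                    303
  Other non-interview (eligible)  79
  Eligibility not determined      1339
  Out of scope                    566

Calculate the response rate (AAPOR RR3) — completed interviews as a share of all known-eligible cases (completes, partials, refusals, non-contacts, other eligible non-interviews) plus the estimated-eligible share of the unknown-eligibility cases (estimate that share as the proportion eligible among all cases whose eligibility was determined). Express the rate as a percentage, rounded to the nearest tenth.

Numerator = 1614
Determined eligible = 1614 + 66 + 735 + 303 + 79 = 2797
e = 2797 / (2797 + 566) = 2797 / 3363 = 0.8317
Eligible share of unknowns = 0.8317 × 1339 = 1113.65
Denom = 2797 + 1113.65 = 3910.65
RR3 = 1614 / 3910.65 = 0.4127

41.3%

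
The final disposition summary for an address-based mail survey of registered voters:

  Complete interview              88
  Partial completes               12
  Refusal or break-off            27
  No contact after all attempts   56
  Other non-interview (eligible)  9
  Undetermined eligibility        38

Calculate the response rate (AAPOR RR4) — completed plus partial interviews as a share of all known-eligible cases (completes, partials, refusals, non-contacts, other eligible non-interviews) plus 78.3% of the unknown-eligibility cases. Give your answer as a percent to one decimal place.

45.1%

Top: 88 + 12 = 100
Known eligible: 88 + 12 + 27 + 56 + 9 = 192
e × U: 0.7830 × 38 = 29.75
Denom: 192 + 29.75 = 221.75
RR4 = 100 / 221.75 = 0.4510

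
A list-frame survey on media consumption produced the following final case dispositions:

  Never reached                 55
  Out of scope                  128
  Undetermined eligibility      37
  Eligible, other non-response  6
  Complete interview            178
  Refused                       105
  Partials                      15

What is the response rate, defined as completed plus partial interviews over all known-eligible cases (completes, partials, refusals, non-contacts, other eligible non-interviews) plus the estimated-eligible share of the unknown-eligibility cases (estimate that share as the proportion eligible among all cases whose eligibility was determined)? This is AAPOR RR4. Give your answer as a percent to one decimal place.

Numerator → 178 + 15 = 193
Eligible (known) → 178 + 15 + 105 + 55 + 6 = 359
e = 359 / (359 + 128) = 359 / 487 = 0.7372
Estimated eligible among unknowns → 0.7372 × 37 = 27.28
Base → 359 + 27.28 = 386.28
RR4 = 193 / 386.28 = 0.4996

50.0%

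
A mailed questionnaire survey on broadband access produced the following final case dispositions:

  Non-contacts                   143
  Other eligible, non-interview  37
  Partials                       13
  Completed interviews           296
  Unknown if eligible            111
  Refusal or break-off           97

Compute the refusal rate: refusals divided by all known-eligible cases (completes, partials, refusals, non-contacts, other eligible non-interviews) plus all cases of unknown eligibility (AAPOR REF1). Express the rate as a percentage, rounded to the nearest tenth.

Numerator = 97
Denominator = 296 + 13 + 97 + 143 + 37 + 111 = 697
REF1 = 97 / 697 = 0.1392

13.9%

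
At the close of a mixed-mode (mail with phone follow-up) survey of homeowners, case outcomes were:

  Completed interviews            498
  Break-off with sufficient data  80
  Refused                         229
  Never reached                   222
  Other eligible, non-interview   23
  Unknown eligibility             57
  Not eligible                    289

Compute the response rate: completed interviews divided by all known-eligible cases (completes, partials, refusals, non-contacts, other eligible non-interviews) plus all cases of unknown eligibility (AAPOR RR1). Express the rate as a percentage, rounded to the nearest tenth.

Num = 498
Denom = 498 + 80 + 229 + 222 + 23 + 57 = 1109
RR1 = 498 / 1109 = 0.4491

44.9%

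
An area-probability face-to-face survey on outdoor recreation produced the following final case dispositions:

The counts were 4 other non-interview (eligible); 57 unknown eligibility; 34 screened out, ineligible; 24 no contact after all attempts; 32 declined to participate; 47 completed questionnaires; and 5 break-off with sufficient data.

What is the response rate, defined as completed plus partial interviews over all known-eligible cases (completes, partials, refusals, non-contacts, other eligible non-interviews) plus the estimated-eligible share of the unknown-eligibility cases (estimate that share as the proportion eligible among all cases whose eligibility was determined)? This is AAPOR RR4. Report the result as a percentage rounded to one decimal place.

Num = 47 + 5 = 52
Eligible (known) = 47 + 5 + 32 + 24 + 4 = 112
e = 112 / (112 + 34) = 112 / 146 = 0.7671
e × U = 0.7671 × 57 = 43.72
Denominator = 112 + 43.72 = 155.72
RR4 = 52 / 155.72 = 0.3339

33.4%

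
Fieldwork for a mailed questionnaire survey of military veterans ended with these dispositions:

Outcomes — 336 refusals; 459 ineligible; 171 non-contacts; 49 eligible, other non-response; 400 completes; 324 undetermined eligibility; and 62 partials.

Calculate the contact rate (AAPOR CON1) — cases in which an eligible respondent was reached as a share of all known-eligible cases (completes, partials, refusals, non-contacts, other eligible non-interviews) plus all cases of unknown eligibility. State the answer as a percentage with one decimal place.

63.1%

Num → 400 + 62 + 336 + 49 = 847
Base → 400 + 62 + 336 + 171 + 49 + 324 = 1342
CON1 = 847 / 1342 = 0.6311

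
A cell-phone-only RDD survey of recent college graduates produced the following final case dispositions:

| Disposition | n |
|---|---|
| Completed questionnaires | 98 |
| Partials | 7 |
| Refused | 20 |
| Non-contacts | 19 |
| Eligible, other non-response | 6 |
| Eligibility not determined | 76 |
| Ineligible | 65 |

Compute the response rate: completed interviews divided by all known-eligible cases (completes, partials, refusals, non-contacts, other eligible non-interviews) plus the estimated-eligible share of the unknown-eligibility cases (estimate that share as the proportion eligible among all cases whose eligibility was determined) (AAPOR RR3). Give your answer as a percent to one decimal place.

48.3%

Numerator = 98
Known eligible = 98 + 7 + 20 + 19 + 6 = 150
e = 150 / (150 + 65) = 150 / 215 = 0.6977
Estimated eligible among unknowns = 0.6977 × 76 = 53.03
Base = 150 + 53.03 = 203.03
RR3 = 98 / 203.03 = 0.4827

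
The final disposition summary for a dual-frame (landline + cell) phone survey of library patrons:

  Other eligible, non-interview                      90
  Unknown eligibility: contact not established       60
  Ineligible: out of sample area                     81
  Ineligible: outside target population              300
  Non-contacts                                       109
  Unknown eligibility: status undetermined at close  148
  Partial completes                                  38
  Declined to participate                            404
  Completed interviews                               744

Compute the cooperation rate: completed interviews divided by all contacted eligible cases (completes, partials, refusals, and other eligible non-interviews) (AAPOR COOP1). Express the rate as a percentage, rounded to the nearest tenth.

Unknown eligibility = 60 + 148 = 208
Not eligible = 300 + 81 = 381
Num: 744
Denominator: 744 + 38 + 404 + 90 = 1276
COOP1 = 744 / 1276 = 0.5831

58.3%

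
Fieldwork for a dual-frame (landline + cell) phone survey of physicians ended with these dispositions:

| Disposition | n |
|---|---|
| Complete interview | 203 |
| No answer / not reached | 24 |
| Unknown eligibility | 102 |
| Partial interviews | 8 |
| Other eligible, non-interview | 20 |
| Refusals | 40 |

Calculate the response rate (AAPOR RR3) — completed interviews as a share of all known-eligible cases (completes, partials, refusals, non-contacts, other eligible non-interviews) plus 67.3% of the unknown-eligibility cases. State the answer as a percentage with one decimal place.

55.8%

Top = 203
Known eligible = 203 + 8 + 40 + 24 + 20 = 295
e × U = 0.6730 × 102 = 68.65
Denominator = 295 + 68.65 = 363.65
RR3 = 203 / 363.65 = 0.5582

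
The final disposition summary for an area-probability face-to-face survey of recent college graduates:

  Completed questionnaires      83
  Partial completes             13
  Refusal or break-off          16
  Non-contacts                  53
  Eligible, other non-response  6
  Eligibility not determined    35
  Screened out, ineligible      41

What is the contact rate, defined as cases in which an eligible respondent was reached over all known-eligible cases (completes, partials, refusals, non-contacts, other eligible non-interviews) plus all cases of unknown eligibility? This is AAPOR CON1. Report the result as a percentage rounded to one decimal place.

Num → 83 + 13 + 16 + 6 = 118
Denom → 83 + 13 + 16 + 53 + 6 + 35 = 206
CON1 = 118 / 206 = 0.5728

57.3%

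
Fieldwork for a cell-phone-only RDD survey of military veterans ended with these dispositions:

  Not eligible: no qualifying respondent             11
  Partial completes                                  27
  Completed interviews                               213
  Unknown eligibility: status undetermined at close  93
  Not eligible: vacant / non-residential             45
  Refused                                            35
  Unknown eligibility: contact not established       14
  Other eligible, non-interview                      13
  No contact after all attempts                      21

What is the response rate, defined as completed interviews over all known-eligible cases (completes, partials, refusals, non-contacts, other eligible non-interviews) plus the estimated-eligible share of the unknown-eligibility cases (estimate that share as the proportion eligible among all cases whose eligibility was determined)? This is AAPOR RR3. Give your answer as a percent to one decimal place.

Eligibility not determined = 14 + 93 = 107
Ineligible = 11 + 45 = 56
Num → 213
Eligible (known) → 213 + 27 + 35 + 21 + 13 = 309
e = 309 / (309 + 56) = 309 / 365 = 0.8466
Estimated eligible among unknowns → 0.8466 × 107 = 90.59
Denom → 309 + 90.59 = 399.59
RR3 = 213 / 399.59 = 0.5330

53.3%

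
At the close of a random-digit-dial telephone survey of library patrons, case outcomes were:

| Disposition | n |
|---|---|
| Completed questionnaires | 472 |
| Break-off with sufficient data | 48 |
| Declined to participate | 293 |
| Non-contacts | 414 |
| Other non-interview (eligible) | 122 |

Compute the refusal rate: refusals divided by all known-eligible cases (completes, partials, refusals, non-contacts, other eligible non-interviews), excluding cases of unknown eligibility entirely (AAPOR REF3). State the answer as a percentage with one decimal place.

Top: 293
Denominator: 472 + 48 + 293 + 414 + 122 = 1349
REF3 = 293 / 1349 = 0.2172

21.7%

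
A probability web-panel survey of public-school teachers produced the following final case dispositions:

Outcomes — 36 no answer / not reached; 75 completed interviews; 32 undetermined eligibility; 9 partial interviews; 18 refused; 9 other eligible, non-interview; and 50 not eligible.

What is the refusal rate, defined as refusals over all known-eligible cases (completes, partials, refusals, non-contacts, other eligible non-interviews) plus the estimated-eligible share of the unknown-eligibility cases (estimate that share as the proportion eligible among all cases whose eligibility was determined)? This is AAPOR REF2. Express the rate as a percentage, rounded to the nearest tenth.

10.5%

Numerator = 18
Determined eligible = 75 + 9 + 18 + 36 + 9 = 147
e = 147 / (147 + 50) = 147 / 197 = 0.7462
e × U = 0.7462 × 32 = 23.88
Base = 147 + 23.88 = 170.88
REF2 = 18 / 170.88 = 0.1053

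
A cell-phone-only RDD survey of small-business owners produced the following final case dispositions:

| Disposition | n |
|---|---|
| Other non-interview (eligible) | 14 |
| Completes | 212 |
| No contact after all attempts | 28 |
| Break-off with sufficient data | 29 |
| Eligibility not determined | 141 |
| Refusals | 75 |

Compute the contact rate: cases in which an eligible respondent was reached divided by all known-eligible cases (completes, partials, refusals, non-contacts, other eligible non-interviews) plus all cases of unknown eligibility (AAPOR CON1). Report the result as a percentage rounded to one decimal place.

Numerator → 212 + 29 + 75 + 14 = 330
Base → 212 + 29 + 75 + 28 + 14 + 141 = 499
CON1 = 330 / 499 = 0.6613

66.1%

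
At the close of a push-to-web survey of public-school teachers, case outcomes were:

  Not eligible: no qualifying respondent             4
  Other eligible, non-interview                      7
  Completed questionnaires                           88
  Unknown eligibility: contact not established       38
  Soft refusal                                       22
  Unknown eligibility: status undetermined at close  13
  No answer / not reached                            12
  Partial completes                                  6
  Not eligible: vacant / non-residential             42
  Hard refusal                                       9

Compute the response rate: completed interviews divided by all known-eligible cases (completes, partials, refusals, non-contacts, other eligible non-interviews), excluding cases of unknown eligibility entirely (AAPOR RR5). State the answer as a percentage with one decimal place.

Refusal or break-off = 9 + 22 = 31
Unknown if eligible = 38 + 13 = 51
Not eligible = 4 + 42 = 46
Num → 88
Base → 88 + 6 + 31 + 12 + 7 = 144
RR5 = 88 / 144 = 0.6111

61.1%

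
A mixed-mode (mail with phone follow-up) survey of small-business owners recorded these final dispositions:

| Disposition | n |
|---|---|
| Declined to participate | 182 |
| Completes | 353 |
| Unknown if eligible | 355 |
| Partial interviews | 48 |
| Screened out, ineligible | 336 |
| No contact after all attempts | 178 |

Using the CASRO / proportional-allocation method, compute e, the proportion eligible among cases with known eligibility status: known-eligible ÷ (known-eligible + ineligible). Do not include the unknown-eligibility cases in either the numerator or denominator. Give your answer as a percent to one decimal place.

Determined eligible = 353 + 48 + 182 + 178 = 761
e = 761 / (761 + 336) = 761 / 1097 = 0.6937

69.4%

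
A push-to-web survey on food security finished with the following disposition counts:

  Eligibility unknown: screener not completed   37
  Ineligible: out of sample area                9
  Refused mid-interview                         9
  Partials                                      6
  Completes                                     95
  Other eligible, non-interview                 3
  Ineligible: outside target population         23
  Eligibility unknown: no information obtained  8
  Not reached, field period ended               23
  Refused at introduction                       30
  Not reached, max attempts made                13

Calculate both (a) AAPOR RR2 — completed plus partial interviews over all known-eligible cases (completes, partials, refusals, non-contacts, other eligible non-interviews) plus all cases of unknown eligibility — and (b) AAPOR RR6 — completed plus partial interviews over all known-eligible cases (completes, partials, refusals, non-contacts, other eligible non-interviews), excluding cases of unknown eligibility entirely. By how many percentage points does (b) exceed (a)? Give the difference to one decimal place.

Refused = 30 + 9 = 39
Never reached = 23 + 13 = 36
Undetermined eligibility = 37 + 8 = 45
Ineligible = 23 + 9 = 32
Top → 95 + 6 = 101
Base → 95 + 6 + 39 + 36 + 3 + 45 = 224
RR2 = 101 / 224 = 0.4509
Base → 95 + 6 + 39 + 36 + 3 = 179
RR6 = 101 / 179 = 0.5642
Difference = 56.42 − 45.09 = 11.33 percentage points

11.3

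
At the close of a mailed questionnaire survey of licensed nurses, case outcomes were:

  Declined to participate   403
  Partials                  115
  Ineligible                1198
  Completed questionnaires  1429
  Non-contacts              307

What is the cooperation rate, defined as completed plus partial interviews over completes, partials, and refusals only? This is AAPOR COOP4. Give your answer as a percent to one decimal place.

79.3%

Top = 1429 + 115 = 1544
Base = 1429 + 115 + 403 = 1947
COOP4 = 1544 / 1947 = 0.7930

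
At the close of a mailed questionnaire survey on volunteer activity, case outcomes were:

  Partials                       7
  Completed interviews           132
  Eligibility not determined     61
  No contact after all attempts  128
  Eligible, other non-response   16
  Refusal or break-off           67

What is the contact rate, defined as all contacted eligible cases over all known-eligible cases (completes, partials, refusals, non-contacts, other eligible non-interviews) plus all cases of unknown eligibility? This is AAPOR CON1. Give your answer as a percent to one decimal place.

54.0%

Numerator = 132 + 7 + 67 + 16 = 222
Base = 132 + 7 + 67 + 128 + 16 + 61 = 411
CON1 = 222 / 411 = 0.5401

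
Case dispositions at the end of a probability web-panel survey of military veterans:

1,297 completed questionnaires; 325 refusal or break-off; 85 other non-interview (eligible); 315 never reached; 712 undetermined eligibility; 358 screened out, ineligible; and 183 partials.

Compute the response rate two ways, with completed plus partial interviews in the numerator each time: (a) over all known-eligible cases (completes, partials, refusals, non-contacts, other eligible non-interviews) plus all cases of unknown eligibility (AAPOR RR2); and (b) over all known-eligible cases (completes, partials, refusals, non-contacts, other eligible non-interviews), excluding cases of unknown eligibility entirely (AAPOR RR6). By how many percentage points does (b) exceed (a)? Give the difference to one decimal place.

Numerator → 1297 + 183 = 1480
Base → 1297 + 183 + 325 + 315 + 85 + 712 = 2917
RR2 = 1480 / 2917 = 0.5074
Base → 1297 + 183 + 325 + 315 + 85 = 2205
RR6 = 1480 / 2205 = 0.6712
Difference = 67.12 − 50.74 = 16.38 percentage points

16.4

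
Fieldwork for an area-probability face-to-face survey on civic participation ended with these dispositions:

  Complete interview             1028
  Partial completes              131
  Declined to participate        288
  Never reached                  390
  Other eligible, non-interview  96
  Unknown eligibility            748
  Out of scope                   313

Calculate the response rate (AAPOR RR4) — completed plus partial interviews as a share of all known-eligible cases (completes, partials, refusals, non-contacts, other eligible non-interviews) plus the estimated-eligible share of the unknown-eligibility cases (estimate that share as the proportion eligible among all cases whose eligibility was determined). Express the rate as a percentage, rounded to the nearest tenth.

Num = 1028 + 131 = 1159
Eligible (known) = 1028 + 131 + 288 + 390 + 96 = 1933
e = 1933 / (1933 + 313) = 1933 / 2246 = 0.8606
Eligible share of unknowns = 0.8606 × 748 = 643.73
Base = 1933 + 643.73 = 2576.73
RR4 = 1159 / 2576.73 = 0.4498

45.0%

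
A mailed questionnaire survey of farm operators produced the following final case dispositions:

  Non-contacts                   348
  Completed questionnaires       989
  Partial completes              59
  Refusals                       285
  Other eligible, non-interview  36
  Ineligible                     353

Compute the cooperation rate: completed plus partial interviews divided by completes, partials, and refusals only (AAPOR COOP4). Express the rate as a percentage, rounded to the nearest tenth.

Top: 989 + 59 = 1048
Base: 989 + 59 + 285 = 1333
COOP4 = 1048 / 1333 = 0.7862

78.6%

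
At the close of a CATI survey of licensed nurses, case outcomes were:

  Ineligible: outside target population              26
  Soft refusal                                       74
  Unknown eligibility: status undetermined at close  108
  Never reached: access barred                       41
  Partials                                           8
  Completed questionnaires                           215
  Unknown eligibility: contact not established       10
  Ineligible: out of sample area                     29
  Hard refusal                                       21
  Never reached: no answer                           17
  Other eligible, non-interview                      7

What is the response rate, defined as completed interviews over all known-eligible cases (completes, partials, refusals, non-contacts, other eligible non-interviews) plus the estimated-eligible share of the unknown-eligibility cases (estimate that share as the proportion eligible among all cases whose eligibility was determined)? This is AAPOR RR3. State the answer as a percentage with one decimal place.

44.2%

Refused = 21 + 74 = 95
Never reached = 17 + 41 = 58
Eligibility not determined = 10 + 108 = 118
Not eligible = 26 + 29 = 55
Num → 215
Known eligible → 215 + 8 + 95 + 58 + 7 = 383
e = 383 / (383 + 55) = 383 / 438 = 0.8744
Eligible share of unknowns → 0.8744 × 118 = 103.18
Denom → 383 + 103.18 = 486.18
RR3 = 215 / 486.18 = 0.4422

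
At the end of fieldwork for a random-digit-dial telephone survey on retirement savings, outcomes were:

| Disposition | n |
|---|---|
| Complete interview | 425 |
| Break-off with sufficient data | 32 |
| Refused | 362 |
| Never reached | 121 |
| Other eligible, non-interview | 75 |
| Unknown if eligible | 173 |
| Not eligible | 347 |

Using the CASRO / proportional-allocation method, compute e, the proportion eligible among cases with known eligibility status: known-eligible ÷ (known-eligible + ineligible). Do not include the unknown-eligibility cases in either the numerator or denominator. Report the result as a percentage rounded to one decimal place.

74.5%

Eligible (known) = 425 + 32 + 362 + 121 + 75 = 1015
e = 1015 / (1015 + 347) = 1015 / 1362 = 0.7452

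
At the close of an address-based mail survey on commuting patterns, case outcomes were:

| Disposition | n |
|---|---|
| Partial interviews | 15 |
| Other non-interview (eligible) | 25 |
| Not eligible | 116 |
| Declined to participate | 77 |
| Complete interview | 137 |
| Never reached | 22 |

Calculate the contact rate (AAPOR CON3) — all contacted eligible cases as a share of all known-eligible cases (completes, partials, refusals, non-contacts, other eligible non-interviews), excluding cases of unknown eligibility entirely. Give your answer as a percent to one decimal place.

92.0%

Top → 137 + 15 + 77 + 25 = 254
Base → 137 + 15 + 77 + 22 + 25 = 276
CON3 = 254 / 276 = 0.9203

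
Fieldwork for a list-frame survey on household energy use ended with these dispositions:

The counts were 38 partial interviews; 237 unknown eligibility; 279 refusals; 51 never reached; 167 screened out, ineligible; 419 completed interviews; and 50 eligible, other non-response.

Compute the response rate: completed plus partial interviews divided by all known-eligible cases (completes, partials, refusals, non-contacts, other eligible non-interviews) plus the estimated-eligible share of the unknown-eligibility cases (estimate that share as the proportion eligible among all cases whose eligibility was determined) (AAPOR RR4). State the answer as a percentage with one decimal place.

Top = 419 + 38 = 457
Determined eligible = 419 + 38 + 279 + 51 + 50 = 837
e = 837 / (837 + 167) = 837 / 1004 = 0.8337
Eligible share of unknowns = 0.8337 × 237 = 197.59
Denominator = 837 + 197.59 = 1034.59
RR4 = 457 / 1034.59 = 0.4417

44.2%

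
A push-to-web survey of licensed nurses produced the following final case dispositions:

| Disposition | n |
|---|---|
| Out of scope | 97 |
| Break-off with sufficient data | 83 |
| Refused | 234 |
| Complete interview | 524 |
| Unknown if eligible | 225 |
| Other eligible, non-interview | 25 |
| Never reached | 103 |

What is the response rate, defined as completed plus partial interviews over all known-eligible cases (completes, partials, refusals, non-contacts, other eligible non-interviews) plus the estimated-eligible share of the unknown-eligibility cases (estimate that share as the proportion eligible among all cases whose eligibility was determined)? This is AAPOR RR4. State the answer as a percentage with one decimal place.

51.7%

Top → 524 + 83 = 607
Known eligible → 524 + 83 + 234 + 103 + 25 = 969
e = 969 / (969 + 97) = 969 / 1066 = 0.9090
e × U → 0.9090 × 225 = 204.53
Base → 969 + 204.53 = 1173.53
RR4 = 607 / 1173.53 = 0.5172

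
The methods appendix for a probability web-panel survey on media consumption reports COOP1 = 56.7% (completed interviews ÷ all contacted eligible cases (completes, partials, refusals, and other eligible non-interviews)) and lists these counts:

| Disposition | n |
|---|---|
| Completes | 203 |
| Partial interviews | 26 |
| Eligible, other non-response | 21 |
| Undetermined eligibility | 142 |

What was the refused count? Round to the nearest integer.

108

COOP1 = 203 / D = 0.567
D = 203 / 0.567 = 358.0
Other denominator terms total 250
refused = 358.0 − 250 ≈ 108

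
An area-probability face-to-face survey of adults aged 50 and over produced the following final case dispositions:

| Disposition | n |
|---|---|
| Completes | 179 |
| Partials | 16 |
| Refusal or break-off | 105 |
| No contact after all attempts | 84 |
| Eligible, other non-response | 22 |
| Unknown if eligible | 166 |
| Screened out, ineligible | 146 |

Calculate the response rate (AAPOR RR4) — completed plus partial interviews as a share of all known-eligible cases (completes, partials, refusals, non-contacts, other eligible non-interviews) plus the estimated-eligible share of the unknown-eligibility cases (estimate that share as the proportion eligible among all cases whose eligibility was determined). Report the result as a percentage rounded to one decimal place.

Num: 179 + 16 = 195
Eligible (known): 179 + 16 + 105 + 84 + 22 = 406
e = 406 / (406 + 146) = 406 / 552 = 0.7355
Eligible share of unknowns: 0.7355 × 166 = 122.09
Base: 406 + 122.09 = 528.09
RR4 = 195 / 528.09 = 0.3693

36.9%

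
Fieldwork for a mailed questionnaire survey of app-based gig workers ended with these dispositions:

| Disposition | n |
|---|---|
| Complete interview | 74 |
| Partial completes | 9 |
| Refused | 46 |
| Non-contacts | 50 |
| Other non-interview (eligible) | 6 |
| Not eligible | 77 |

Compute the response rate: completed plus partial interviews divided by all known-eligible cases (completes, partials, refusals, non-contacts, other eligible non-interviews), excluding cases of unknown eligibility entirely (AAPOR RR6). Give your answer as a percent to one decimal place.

44.9%

Numerator → 74 + 9 = 83
Denom → 74 + 9 + 46 + 50 + 6 = 185
RR6 = 83 / 185 = 0.4486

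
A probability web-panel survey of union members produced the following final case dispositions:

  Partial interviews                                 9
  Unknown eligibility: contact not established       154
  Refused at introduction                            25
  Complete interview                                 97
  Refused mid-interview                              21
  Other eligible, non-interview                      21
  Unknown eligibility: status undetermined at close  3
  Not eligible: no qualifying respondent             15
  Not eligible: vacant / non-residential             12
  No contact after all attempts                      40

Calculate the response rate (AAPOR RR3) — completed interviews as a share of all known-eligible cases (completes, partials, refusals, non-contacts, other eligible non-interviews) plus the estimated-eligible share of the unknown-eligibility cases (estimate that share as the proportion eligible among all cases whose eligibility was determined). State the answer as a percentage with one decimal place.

Declined to participate = 25 + 21 = 46
Eligibility not determined = 154 + 3 = 157
Ineligible = 15 + 12 = 27
Num = 97
Eligible (known) = 97 + 9 + 46 + 40 + 21 = 213
e = 213 / (213 + 27) = 213 / 240 = 0.8875
Eligible share of unknowns = 0.8875 × 157 = 139.34
Denom = 213 + 139.34 = 352.34
RR3 = 97 / 352.34 = 0.2753

27.5%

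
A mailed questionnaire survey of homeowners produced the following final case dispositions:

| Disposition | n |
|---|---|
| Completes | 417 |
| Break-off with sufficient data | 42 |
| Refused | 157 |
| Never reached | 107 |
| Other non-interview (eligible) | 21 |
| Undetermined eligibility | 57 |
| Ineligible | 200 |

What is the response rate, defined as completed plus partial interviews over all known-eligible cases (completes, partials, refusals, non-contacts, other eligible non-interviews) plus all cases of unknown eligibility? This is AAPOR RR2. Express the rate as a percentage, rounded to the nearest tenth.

57.3%

Top → 417 + 42 = 459
Denom → 417 + 42 + 157 + 107 + 21 + 57 = 801
RR2 = 459 / 801 = 0.5730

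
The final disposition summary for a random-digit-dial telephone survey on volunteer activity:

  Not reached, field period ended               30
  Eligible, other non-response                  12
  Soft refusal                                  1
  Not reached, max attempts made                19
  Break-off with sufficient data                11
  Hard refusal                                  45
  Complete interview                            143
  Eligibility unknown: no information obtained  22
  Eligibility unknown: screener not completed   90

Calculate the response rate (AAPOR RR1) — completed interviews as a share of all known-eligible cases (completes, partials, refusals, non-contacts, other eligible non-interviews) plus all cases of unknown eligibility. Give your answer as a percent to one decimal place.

38.3%

Declined to participate = 45 + 1 = 46
No contact after all attempts = 30 + 19 = 49
Eligibility not determined = 90 + 22 = 112
Num: 143
Denom: 143 + 11 + 46 + 49 + 12 + 112 = 373
RR1 = 143 / 373 = 0.3834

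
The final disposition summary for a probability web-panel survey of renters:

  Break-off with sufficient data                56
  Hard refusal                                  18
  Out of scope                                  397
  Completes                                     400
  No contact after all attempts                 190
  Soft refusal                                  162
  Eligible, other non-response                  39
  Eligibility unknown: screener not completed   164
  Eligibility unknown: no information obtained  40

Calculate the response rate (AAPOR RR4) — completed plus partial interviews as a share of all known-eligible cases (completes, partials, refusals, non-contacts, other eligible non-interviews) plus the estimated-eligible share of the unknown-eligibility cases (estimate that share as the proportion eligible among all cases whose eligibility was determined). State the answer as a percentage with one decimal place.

45.4%

Refusals = 18 + 162 = 180
Unknown eligibility = 164 + 40 = 204
Numerator = 400 + 56 = 456
Determined eligible = 400 + 56 + 180 + 190 + 39 = 865
e = 865 / (865 + 397) = 865 / 1262 = 0.6854
Estimated eligible among unknowns = 0.6854 × 204 = 139.82
Base = 865 + 139.82 = 1004.82
RR4 = 456 / 1004.82 = 0.4538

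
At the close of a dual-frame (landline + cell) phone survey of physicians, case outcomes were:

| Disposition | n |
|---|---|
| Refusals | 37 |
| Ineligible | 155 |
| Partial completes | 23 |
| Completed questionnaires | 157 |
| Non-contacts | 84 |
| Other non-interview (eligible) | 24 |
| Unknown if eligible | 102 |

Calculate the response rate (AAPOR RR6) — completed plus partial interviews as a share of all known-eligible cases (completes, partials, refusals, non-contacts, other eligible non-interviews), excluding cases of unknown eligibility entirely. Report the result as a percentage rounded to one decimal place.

55.4%

Num → 157 + 23 = 180
Denom → 157 + 23 + 37 + 84 + 24 = 325
RR6 = 180 / 325 = 0.5538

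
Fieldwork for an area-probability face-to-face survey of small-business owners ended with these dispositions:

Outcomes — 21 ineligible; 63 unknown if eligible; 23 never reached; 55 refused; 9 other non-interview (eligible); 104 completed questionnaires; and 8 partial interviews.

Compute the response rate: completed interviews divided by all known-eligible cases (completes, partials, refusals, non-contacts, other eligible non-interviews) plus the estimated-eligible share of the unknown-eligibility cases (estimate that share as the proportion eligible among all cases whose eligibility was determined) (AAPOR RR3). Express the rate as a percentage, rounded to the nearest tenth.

Top: 104
Eligible (known): 104 + 8 + 55 + 23 + 9 = 199
e = 199 / (199 + 21) = 199 / 220 = 0.9045
Eligible share of unknowns: 0.9045 × 63 = 56.98
Base: 199 + 56.98 = 255.98
RR3 = 104 / 255.98 = 0.4063

40.6%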